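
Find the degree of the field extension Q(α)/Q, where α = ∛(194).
[Q(α):Q] = 3

The minimal polynomial of α is x^3 - 194, irreducible over Q since 194 is not a perfect cube (so x^3 - 194 has no rational root). Hence [Q(α):Q] = deg(m_α) = 3.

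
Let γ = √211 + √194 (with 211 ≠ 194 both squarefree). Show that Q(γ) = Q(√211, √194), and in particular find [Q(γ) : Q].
[Q(γ) : Q] = 4 (equivalently, Q(γ) = Q(√211, √194))

Obviously Q(γ) ⊆ Q(√211, √194), and [Q(√211, √194):Q] = 4 (since 211, 194 are distinct squarefree integers > 1 with 40934 not a perfect square). To show equality we compute the minimal polynomial of γ. From γ = √211 + √194: γ^2 = 211 + 2√(40934) + 194 = 405 + 2√(40934), so γ^2 - 405 = 2√(40934); squaring, (γ^2 - 405)^2 = 4·40934, i.e. γ^4 - 810γ^2 + 164025 - 163736 = 0, i.e. γ^4 - 810γ^2 + 289 = 0. So γ is a root of x^4 - 810x^2 + 289. This polynomial is irreducible over Q: it has no rational root (each ±√211 ± √194 is irrational), and any factorization into two quadratics over Q would force √(40934) ∈ Q (pairing opposite roots) or √211, √194 ∈ Q (other pairings), all impossible. Hence [Q(γ):Q] = 4 = [Q(√211, √194):Q], so Q(γ) = Q(√211, √194).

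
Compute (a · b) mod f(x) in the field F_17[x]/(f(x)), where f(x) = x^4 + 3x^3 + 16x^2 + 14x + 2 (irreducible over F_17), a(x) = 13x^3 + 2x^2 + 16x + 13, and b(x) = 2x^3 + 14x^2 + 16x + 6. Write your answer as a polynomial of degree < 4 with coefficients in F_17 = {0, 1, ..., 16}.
a · b ≡ 7x^3 + 12x^2 + 15x + 2 (mod f(x))

Multiply in F_17[x]: a(x)·b(x) = (13x^3 + 2x^2 + 16x + 13)·(2x^3 + 14x^2 + 16x + 6) = 9x^6 + 16x^5 + 13x^4 + 3x^3 + 8x^2 + 15x + 10. This has degree ≥ 4, so divide by f(x) over F_17: 9x^6 + 16x^5 + 13x^4 + 3x^3 + 8x^2 + 15x + 10 = (9x^2 + 6x + 4)·(x^4 + 3x^3 + 16x^2 + 14x + 2) + (7x^3 + 12x^2 + 15x + 2). Hence a·b ≡ 7x^3 + 12x^2 + 15x + 2 (mod f). (F_17[x]/(f) is a field with 17^4 = 83521 elements since f is irreducible of degree 4.)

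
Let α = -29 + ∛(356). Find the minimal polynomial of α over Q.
m_α(x) = x^3 + 87x^2 + 2523x + 24033

Set β = α + 29 = ∛(356), so β^3 = 356. Then (α + 29)^3 - 356 = 0, i.e. α is a root of g(x) = (x + 29)^3 - 356 = x^3 + 87x^2 + 2523x + 24033. Since g(x) = h(x + 29) where h(x) = x^3 - 356, and h is irreducible over Q (because 356 is not a perfect cube, so h has no rational root, and a monic cubic with no rational root is irreducible), g is also irreducible (irreducibility is preserved under the substitution x → x + 29). Hence m_α(x) = x^3 + 87x^2 + 2523x + 24033.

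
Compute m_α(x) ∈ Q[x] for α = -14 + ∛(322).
m_α(x) = x^3 + 42x^2 + 588x + 2422

Set β = α + 14 = ∛(322), so β^3 = 322. Then (α + 14)^3 - 322 = 0, i.e. α is a root of g(x) = (x + 14)^3 - 322 = x^3 + 42x^2 + 588x + 2422. Since g(x) = h(x + 14) where h(x) = x^3 - 322, and h is irreducible over Q (because 322 is not a perfect cube, so h has no rational root, and a monic cubic with no rational root is irreducible), g is also irreducible (irreducibility is preserved under the substitution x → x + 14). Hence m_α(x) = x^3 + 42x^2 + 588x + 2422.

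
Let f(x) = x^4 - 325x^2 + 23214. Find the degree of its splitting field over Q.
[K : Q] = 4

Solving the quadratic in x^2: x^2 = (325 ± √(325^2 - 4·23214))/2 = (325 ± √12769)/2 = (325 ± 113)/2, giving x^2 = 219 or x^2 = 106. So f(x) = (x^2 - 219)(x^2 - 106) and the roots of f are ±√219, ±√106. Hence the splitting field is K = Q(√219, √106). Since 219 and 106 are distinct squarefree integers > 1, their product 23214 is not a perfect square, so √106 ∉ Q(√219). By the tower law [K:Q] = [Q(√219,√106):Q(√219)] · [Q(√219):Q] = 2 · 2 = 4.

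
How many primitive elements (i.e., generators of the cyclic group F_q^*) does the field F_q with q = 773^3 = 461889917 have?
There are φ(461889916) = 229747968 primitive elements

F_q^* is cyclic of order q - 1 = 461889916. A cyclic group of order m has exactly φ(m) generators. Here m = 461889916 = 2^2 · 193 · 598303, so the number of primitive elements is φ(461889916) = 229747968.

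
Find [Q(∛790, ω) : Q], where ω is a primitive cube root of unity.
[Q(∛790, ω) : Q] = 6

[Q(∛790):Q] = 3 (min poly x^3 - 790, irreducible since 790 is not a perfect cube). [Q(ω):Q] = 2 (min poly x^2 + x + 1). Since Q(∛790) ⊂ R and ω ∉ R, we have ω ∉ Q(∛790), so x^2 + x + 1 remains irreducible over Q(∛790) and [Q(∛790, ω) : Q(∛790)] = 2. By the tower law, [Q(∛790, ω) : Q] = 3 · 2 = 6. (In fact Q(∛790, ω) is the splitting field of x^3 - 790 over Q.)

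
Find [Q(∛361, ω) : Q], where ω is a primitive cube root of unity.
[Q(∛361, ω) : Q] = 6

[Q(∛361):Q] = 3 (min poly x^3 - 361, irreducible since 361 is not a perfect cube). [Q(ω):Q] = 2 (min poly x^2 + x + 1). Since Q(∛361) ⊂ R and ω ∉ R, we have ω ∉ Q(∛361), so x^2 + x + 1 remains irreducible over Q(∛361) and [Q(∛361, ω) : Q(∛361)] = 2. By the tower law, [Q(∛361, ω) : Q] = 3 · 2 = 6. (In fact Q(∛361, ω) is the splitting field of x^3 - 361 over Q.)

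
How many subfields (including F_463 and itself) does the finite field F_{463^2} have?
F_{463^2} has 2 subfields

The subfields of F_{p^n} are exactly the fields F_{p^d} for d | n (each is the fixed field of the unique index-d subgroup of Gal(F_{p^n}/F_p) ≅ Z/nZ). The divisors of n = 2 are {1, 2}, giving 2 subfields: F_{463^1}, F_{463^2}.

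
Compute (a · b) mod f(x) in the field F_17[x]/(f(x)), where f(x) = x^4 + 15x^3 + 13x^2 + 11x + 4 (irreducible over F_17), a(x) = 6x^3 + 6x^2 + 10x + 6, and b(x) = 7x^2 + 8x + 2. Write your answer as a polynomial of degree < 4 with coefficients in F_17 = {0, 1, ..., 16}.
a · b ≡ 11x^2 + 9x + 13 (mod f(x))

Multiply in F_17[x]: a(x)·b(x) = (6x^3 + 6x^2 + 10x + 6)·(7x^2 + 8x + 2) = 8x^5 + 5x^4 + 11x^3 + 15x^2 + 12. This has degree ≥ 4, so divide by f(x) over F_17: 8x^5 + 5x^4 + 11x^3 + 15x^2 + 12 = (8x + 4)·(x^4 + 15x^3 + 13x^2 + 11x + 4) + (11x^2 + 9x + 13). Hence a·b ≡ 11x^2 + 9x + 13 (mod f). (F_17[x]/(f) is a field with 17^4 = 83521 elements since f is irreducible of degree 4.)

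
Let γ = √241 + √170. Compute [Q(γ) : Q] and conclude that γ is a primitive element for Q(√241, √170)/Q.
[Q(γ) : Q] = 4 (equivalently, Q(γ) = Q(√241, √170))

Obviously Q(γ) ⊆ Q(√241, √170), and [Q(√241, √170):Q] = 4 (since 241, 170 are distinct squarefree integers > 1 with 40970 not a perfect square). To show equality we compute the minimal polynomial of γ. From γ = √241 + √170: γ^2 = 241 + 2√(40970) + 170 = 411 + 2√(40970), so γ^2 - 411 = 2√(40970); squaring, (γ^2 - 411)^2 = 4·40970, i.e. γ^4 - 822γ^2 + 168921 - 163880 = 0, i.e. γ^4 - 822γ^2 + 5041 = 0. So γ is a root of x^4 - 822x^2 + 5041. This polynomial is irreducible over Q: it has no rational root (each ±√241 ± √170 is irrational), and any factorization into two quadratics over Q would force √(40970) ∈ Q (pairing opposite roots) or √241, √170 ∈ Q (other pairings), all impossible. Hence [Q(γ):Q] = 4 = [Q(√241, √170):Q], so Q(γ) = Q(√241, √170).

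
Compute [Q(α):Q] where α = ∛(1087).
[Q(α):Q] = 3

The minimal polynomial of α is x^3 - 1087, irreducible over Q since 1087 is not a perfect cube (so x^3 - 1087 has no rational root). Hence [Q(α):Q] = deg(m_α) = 3.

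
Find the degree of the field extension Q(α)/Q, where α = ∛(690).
[Q(α):Q] = 3

The minimal polynomial of α is x^3 - 690, irreducible over Q since 690 is not a perfect cube (so x^3 - 690 has no rational root). Hence [Q(α):Q] = deg(m_α) = 3.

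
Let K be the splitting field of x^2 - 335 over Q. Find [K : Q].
[K : Q] = 2

f(x) = x^2 - 335 factors as (x - √335)(x + √335). The splitting field is K = Q(√335). Since 335 is squarefree and > 1, it is not a perfect square, so x^2 - 335 is irreducible over Q and [Q(√335) : Q] = 2. Hence [K : Q] = 2.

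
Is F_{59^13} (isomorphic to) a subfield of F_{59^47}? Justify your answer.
No: F_{59^13} is not a subfield of F_{59^47}

F_{p^m} embeds in F_{p^n} iff m | n. Here 13 ∤ 47 (since 47 = 3·13 + 8 with remainder 8 ≠ 0), so F_{59^13} is not a subfield of F_{59^47}. Equivalently: if it were, the tower law would give 13 = [F_{59^13}:F_59] dividing [F_{59^47}:F_59] = 47, contradiction.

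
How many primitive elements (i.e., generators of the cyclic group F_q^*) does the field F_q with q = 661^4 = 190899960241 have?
There are φ(190899960240) = 46138752000 primitive elements

F_q^* is cyclic of order q - 1 = 190899960240. A cyclic group of order m has exactly φ(m) generators. Here m = 190899960240 = 2^4 · 3 · 5 · 11 · 331 · 218461, so the number of primitive elements is φ(190899960240) = 46138752000.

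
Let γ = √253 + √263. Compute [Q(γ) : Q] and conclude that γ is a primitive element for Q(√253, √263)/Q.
[Q(γ) : Q] = 4 (equivalently, Q(γ) = Q(√253, √263))

Obviously Q(γ) ⊆ Q(√253, √263), and [Q(√253, √263):Q] = 4 (since 253, 263 are distinct squarefree integers > 1 with 66539 not a perfect square). To show equality we compute the minimal polynomial of γ. From γ = √253 + √263: γ^2 = 253 + 2√(66539) + 263 = 516 + 2√(66539), so γ^2 - 516 = 2√(66539); squaring, (γ^2 - 516)^2 = 4·66539, i.e. γ^4 - 1032γ^2 + 266256 - 266156 = 0, i.e. γ^4 - 1032γ^2 + 100 = 0. So γ is a root of x^4 - 1032x^2 + 100. This polynomial is irreducible over Q: it has no rational root (each ±√253 ± √263 is irrational), and any factorization into two quadratics over Q would force √(66539) ∈ Q (pairing opposite roots) or √253, √263 ∈ Q (other pairings), all impossible. Hence [Q(γ):Q] = 4 = [Q(√253, √263):Q], so Q(γ) = Q(√253, √263).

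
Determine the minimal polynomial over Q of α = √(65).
m_α(x) = x^2 - 65

α satisfies α^2 - 65 = 0, so x^2 - 65 annihilates α. Since d = 65 is squarefree and ≠ 1, it is not a perfect square in Q, so x^2 - 65 has no rational root and is therefore irreducible over Q (a degree-2 polynomial over a field is irreducible iff it has no root). Hence m_α(x) = x^2 - 65.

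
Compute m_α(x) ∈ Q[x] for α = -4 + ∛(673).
m_α(x) = x^3 + 12x^2 + 48x - 609

Set β = α + 4 = ∛(673), so β^3 = 673. Then (α + 4)^3 - 673 = 0, i.e. α is a root of g(x) = (x + 4)^3 - 673 = x^3 + 12x^2 + 48x - 609. Since g(x) = h(x + 4) where h(x) = x^3 - 673, and h is irreducible over Q (because 673 is not a perfect cube, so h has no rational root, and a monic cubic with no rational root is irreducible), g is also irreducible (irreducibility is preserved under the substitution x → x + 4). Hence m_α(x) = x^3 + 12x^2 + 48x - 609.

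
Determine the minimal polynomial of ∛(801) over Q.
m_α(x) = x^3 - 801

α satisfies α^3 = 801, so x^3 - 801 annihilates α. By the rational root test, a rational root p/q (in lowest terms) of x^3 - 801 would satisfy p^3 = 801 q^3, forcing q = 1 and p^3 = 801; but 801 is not a perfect cube, contradiction. A monic cubic over Q with no rational root is irreducible (any nontrivial factorization would include a linear factor). Hence x^3 - 801 is the minimal polynomial of α, and in particular [Q(α):Q] = 3.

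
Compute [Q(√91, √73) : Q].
[Q(√91, √73) : Q] = 4

[Q(√91):Q] = 2 (min poly x^2 - 91, irreducible since 91 is squarefree > 1). For the top step, suppose √73 ∈ Q(√91), say √73 = c + d√91 with c, d ∈ Q. Squaring: 73 = c^2 + 91d^2 + 2cd√91. Since √91 ∉ Q this forces 2cd = 0. If d = 0 then √73 = c ∈ Q, contradicting 73 squarefree > 1. If c = 0 then 73 = 91d^2, so 91·73 = (91d)^2 is a perfect square in Q — but 91·73 = 6643 is not a perfect square (since 91 and 73 are distinct squarefree integers). Contradiction. Hence √73 ∉ Q(√91), so x^2 - 73 stays irreducible over Q(√91) and [Q(√91, √73) : Q(√91)] = 2. By the tower law, [Q(√91, √73) : Q] = 2 · 2 = 4.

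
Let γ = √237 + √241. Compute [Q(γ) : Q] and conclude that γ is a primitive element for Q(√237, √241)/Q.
[Q(γ) : Q] = 4 (equivalently, Q(γ) = Q(√237, √241))

Obviously Q(γ) ⊆ Q(√237, √241), and [Q(√237, √241):Q] = 4 (since 237, 241 are distinct squarefree integers > 1 with 57117 not a perfect square). To show equality we compute the minimal polynomial of γ. From γ = √237 + √241: γ^2 = 237 + 2√(57117) + 241 = 478 + 2√(57117), so γ^2 - 478 = 2√(57117); squaring, (γ^2 - 478)^2 = 4·57117, i.e. γ^4 - 956γ^2 + 228484 - 228468 = 0, i.e. γ^4 - 956γ^2 + 16 = 0. So γ is a root of x^4 - 956x^2 + 16. This polynomial is irreducible over Q: it has no rational root (each ±√237 ± √241 is irrational), and any factorization into two quadratics over Q would force √(57117) ∈ Q (pairing opposite roots) or √237, √241 ∈ Q (other pairings), all impossible. Hence [Q(γ):Q] = 4 = [Q(√237, √241):Q], so Q(γ) = Q(√237, √241).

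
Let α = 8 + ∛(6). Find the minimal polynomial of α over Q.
m_α(x) = x^3 - 24x^2 + 192x - 518

Set β = α - 8 = ∛(6), so β^3 = 6. Then (α - 8)^3 - 6 = 0, i.e. α is a root of g(x) = (x - 8)^3 - 6 = x^3 - 24x^2 + 192x - 518. Since g(x) = h(x - 8) where h(x) = x^3 - 6, and h is irreducible over Q (because 6 is not a perfect cube, so h has no rational root, and a monic cubic with no rational root is irreducible), g is also irreducible (irreducibility is preserved under the substitution x → x - 8). Hence m_α(x) = x^3 - 24x^2 + 192x - 518.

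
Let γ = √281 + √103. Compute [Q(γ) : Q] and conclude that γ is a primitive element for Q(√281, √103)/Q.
[Q(γ) : Q] = 4 (equivalently, Q(γ) = Q(√281, √103))

Obviously Q(γ) ⊆ Q(√281, √103), and [Q(√281, √103):Q] = 4 (since 281, 103 are distinct squarefree integers > 1 with 28943 not a perfect square). To show equality we compute the minimal polynomial of γ. From γ = √281 + √103: γ^2 = 281 + 2√(28943) + 103 = 384 + 2√(28943), so γ^2 - 384 = 2√(28943); squaring, (γ^2 - 384)^2 = 4·28943, i.e. γ^4 - 768γ^2 + 147456 - 115772 = 0, i.e. γ^4 - 768γ^2 + 31684 = 0. So γ is a root of x^4 - 768x^2 + 31684. This polynomial is irreducible over Q: it has no rational root (each ±√281 ± √103 is irrational), and any factorization into two quadratics over Q would force √(28943) ∈ Q (pairing opposite roots) or √281, √103 ∈ Q (other pairings), all impossible. Hence [Q(γ):Q] = 4 = [Q(√281, √103):Q], so Q(γ) = Q(√281, √103).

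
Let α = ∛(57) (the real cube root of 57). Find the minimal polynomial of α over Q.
m_α(x) = x^3 - 57

α satisfies α^3 = 57, so x^3 - 57 annihilates α. By the rational root test, a rational root p/q (in lowest terms) of x^3 - 57 would satisfy p^3 = 57 q^3, forcing q = 1 and p^3 = 57; but 57 is not a perfect cube, contradiction. A monic cubic over Q with no rational root is irreducible (any nontrivial factorization would include a linear factor). Hence x^3 - 57 is the minimal polynomial of α, and in particular [Q(α):Q] = 3.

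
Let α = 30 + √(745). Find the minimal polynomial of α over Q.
m_α(x) = x^2 - 60x + 155

From α - 30 = √(745), squaring gives (α - 30)^2 = 745, i.e. α^2 - 60α + 900 = 745, so α^2 - 60α + 155 = 0. The discriminant of x^2 - 60x + 155 is (-60)^2 - 4·(155) = 3600 - 620 = 2980, and 4·(745) is not a perfect square in Q since 745 is squarefree and ≠ 1. Hence x^2 - 60x + 155 is irreducible over Q and is the minimal polynomial of α.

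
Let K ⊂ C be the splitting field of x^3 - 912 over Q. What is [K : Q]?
[K : Q] = 6

The roots of x^3 - 912 are ∛912, ω∛912, ω^2∛912 where ω = e^(2πi/3) is a primitive cube root of unity, so K = Q(∛912, ω). Now [Q(∛912):Q] = 3 (since 912 is not a perfect cube, x^3 - 912 is irreducible) and [Q(ω):Q] = 2. Both 2 and 3 divide [K:Q], and [K:Q] ≤ 3·2 = 6, so [K:Q] = 6. (Equivalently: Q(∛912) ⊂ R but ω ∉ R, so [K : Q(∛912)] = 2.)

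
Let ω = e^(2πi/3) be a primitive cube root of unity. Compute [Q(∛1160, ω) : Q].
[Q(∛1160, ω) : Q] = 6

[Q(∛1160):Q] = 3 (min poly x^3 - 1160, irreducible since 1160 is not a perfect cube). [Q(ω):Q] = 2 (min poly x^2 + x + 1). Since Q(∛1160) ⊂ R and ω ∉ R, we have ω ∉ Q(∛1160), so x^2 + x + 1 remains irreducible over Q(∛1160) and [Q(∛1160, ω) : Q(∛1160)] = 2. By the tower law, [Q(∛1160, ω) : Q] = 3 · 2 = 6. (In fact Q(∛1160, ω) is the splitting field of x^3 - 1160 over Q.)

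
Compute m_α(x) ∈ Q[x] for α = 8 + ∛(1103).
m_α(x) = x^3 - 24x^2 + 192x - 1615

Set β = α - 8 = ∛(1103), so β^3 = 1103. Then (α - 8)^3 - 1103 = 0, i.e. α is a root of g(x) = (x - 8)^3 - 1103 = x^3 - 24x^2 + 192x - 1615. Since g(x) = h(x - 8) where h(x) = x^3 - 1103, and h is irreducible over Q (because 1103 is not a perfect cube, so h has no rational root, and a monic cubic with no rational root is irreducible), g is also irreducible (irreducibility is preserved under the substitution x → x - 8). Hence m_α(x) = x^3 - 24x^2 + 192x - 1615.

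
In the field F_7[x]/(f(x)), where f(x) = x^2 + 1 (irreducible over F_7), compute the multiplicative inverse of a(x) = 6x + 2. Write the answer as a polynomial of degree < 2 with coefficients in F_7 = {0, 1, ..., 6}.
a(x)^(-1) ≡ 3x + 6 (mod f(x))

Since f is irreducible over F_7, F_7[x]/(f) is a field and a(x) ≠ 0 has an inverse. Apply the extended Euclidean algorithm to f(x) and a(x) in F_7[x]: f(x) = (6x + 5)·a(x) + (5). The last nonzero remainder is the constant 5 = gcd(f, a) in F_7. Back-substituting through the division chain expresses 5 = s(x)·a(x) + t(x)·f(x) with s(x) ≡ x + 2 (mod f), so (x + 2)·a(x) ≡ 5 (mod f). Multiplying by 5^(-1) ≡ 3 in F_7 gives a(x)^(-1) ≡ 3·(x + 2) ≡ 3x + 6 (mod f). Check: (6x + 2)·(3x + 6) = 4x^2 + 5 ≡ 1 (mod x^2 + 1).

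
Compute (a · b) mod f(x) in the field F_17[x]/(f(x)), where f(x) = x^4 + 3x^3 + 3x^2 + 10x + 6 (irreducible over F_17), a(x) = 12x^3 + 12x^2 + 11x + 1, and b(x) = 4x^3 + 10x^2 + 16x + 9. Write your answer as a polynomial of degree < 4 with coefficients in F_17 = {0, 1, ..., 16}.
a · b ≡ 3x^3 + 9x^2 + 16x + 2 (mod f(x))

Multiply in F_17[x]: a(x)·b(x) = (12x^3 + 12x^2 + 11x + 1)·(4x^3 + 10x^2 + 16x + 9) = 14x^6 + 15x^5 + 16x^4 + 6x^3 + 5x^2 + 13x + 9. This has degree ≥ 4, so divide by f(x) over F_17: 14x^6 + 15x^5 + 16x^4 + 6x^3 + 5x^2 + 13x + 9 = (14x^2 + 7x + 4)·(x^4 + 3x^3 + 3x^2 + 10x + 6) + (3x^3 + 9x^2 + 16x + 2). Hence a·b ≡ 3x^3 + 9x^2 + 16x + 2 (mod f). (F_17[x]/(f) is a field with 17^4 = 83521 elements since f is irreducible of degree 4.)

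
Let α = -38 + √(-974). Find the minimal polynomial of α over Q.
m_α(x) = x^2 + 76x + 2418

From α + 38 = √(-974), squaring gives (α + 38)^2 = -974, i.e. α^2 + 76α + 1444 = -974, so α^2 + 76α + 2418 = 0. The discriminant of x^2 + 76x + 2418 is (76)^2 - 4·(2418) = 5776 - 9672 = -3896, and 4·(-974) is not a perfect square in Q since -974 is squarefree and ≠ 1. Hence x^2 + 76x + 2418 is irreducible over Q and is the minimal polynomial of α.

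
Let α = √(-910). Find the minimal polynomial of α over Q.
m_α(x) = x^2 + 910

α satisfies α^2 + 910 = 0, so x^2 + 910 annihilates α. Since d = -910 is squarefree and ≠ 1, it is not a perfect square in Q, so x^2 + 910 has no rational root and is therefore irreducible over Q (a degree-2 polynomial over a field is irreducible iff it has no root). Hence m_α(x) = x^2 + 910.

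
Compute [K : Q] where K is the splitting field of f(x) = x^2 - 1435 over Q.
[K : Q] = 2

f(x) = x^2 - 1435 factors as (x - √1435)(x + √1435). The splitting field is K = Q(√1435). Since 1435 is squarefree and > 1, it is not a perfect square, so x^2 - 1435 is irreducible over Q and [Q(√1435) : Q] = 2. Hence [K : Q] = 2.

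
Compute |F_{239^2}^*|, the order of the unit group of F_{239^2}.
|F_{239^2}^*| = 57120

F_{239^2} has 239^2 = 57121 elements; its multiplicative group consists of all nonzero elements, so |F_{239^2}^*| = 57121 - 1 = 57120. (It is cyclic since any finite subgroup of the multiplicative group of a field is cyclic.)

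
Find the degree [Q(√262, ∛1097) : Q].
[Q(√262, ∛1097) : Q] = 6

Let L = Q(√262, ∛1097). Since Q(√262) ⊂ L and [Q(√262):Q] = 2, the tower law gives 2 | [L:Q]. Likewise Q(∛1097) ⊂ L with [Q(∛1097):Q] = 3 (because 1097 is not a perfect cube), so 3 | [L:Q]. As gcd(2,3) = 1, [L:Q] is divisible by 6. Conversely L is generated over Q by √262 and ∛1097, so [L:Q] ≤ 2·3 = 6. Therefore [Q(√262, ∛1097) : Q] = 6.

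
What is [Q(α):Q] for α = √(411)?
[Q(α):Q] = 2

[Q(α):Q] equals the degree of the minimal polynomial of α. Here α^2 = 411 and x^2 - 411 is irreducible (d = 411 is squarefree, ≠ 1, hence not a square), so deg(m_α) = 2. Thus [Q(α):Q] = 2.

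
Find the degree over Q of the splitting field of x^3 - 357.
[K : Q] = 6

The roots of x^3 - 357 are ∛357, ω∛357, ω^2∛357 where ω = e^(2πi/3) is a primitive cube root of unity, so K = Q(∛357, ω). Now [Q(∛357):Q] = 3 (since 357 is not a perfect cube, x^3 - 357 is irreducible) and [Q(ω):Q] = 2. Both 2 and 3 divide [K:Q], and [K:Q] ≤ 3·2 = 6, so [K:Q] = 6. (Equivalently: Q(∛357) ⊂ R but ω ∉ R, so [K : Q(∛357)] = 2.)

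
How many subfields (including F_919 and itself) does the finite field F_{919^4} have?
F_{919^4} has 3 subfields

The subfields of F_{p^n} are exactly the fields F_{p^d} for d | n (each is the fixed field of the unique index-d subgroup of Gal(F_{p^n}/F_p) ≅ Z/nZ). The divisors of n = 4 are {1, 2, 4}, giving 3 subfields: F_{919^1}, F_{919^2}, F_{919^4}.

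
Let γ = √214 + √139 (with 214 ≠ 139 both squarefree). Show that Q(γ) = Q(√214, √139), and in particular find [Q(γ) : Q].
[Q(γ) : Q] = 4 (equivalently, Q(γ) = Q(√214, √139))

Obviously Q(γ) ⊆ Q(√214, √139), and [Q(√214, √139):Q] = 4 (since 214, 139 are distinct squarefree integers > 1 with 29746 not a perfect square). To show equality we compute the minimal polynomial of γ. From γ = √214 + √139: γ^2 = 214 + 2√(29746) + 139 = 353 + 2√(29746), so γ^2 - 353 = 2√(29746); squaring, (γ^2 - 353)^2 = 4·29746, i.e. γ^4 - 706γ^2 + 124609 - 118984 = 0, i.e. γ^4 - 706γ^2 + 5625 = 0. So γ is a root of x^4 - 706x^2 + 5625. This polynomial is irreducible over Q: it has no rational root (each ±√214 ± √139 is irrational), and any factorization into two quadratics over Q would force √(29746) ∈ Q (pairing opposite roots) or √214, √139 ∈ Q (other pairings), all impossible. Hence [Q(γ):Q] = 4 = [Q(√214, √139):Q], so Q(γ) = Q(√214, √139).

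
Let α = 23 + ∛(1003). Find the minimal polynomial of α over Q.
m_α(x) = x^3 - 69x^2 + 1587x - 13170

Set β = α - 23 = ∛(1003), so β^3 = 1003. Then (α - 23)^3 - 1003 = 0, i.e. α is a root of g(x) = (x - 23)^3 - 1003 = x^3 - 69x^2 + 1587x - 13170. Since g(x) = h(x - 23) where h(x) = x^3 - 1003, and h is irreducible over Q (because 1003 is not a perfect cube, so h has no rational root, and a monic cubic with no rational root is irreducible), g is also irreducible (irreducibility is preserved under the substitution x → x - 23). Hence m_α(x) = x^3 - 69x^2 + 1587x - 13170.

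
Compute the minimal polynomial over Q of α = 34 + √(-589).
m_α(x) = x^2 - 68x + 1745

From α - 34 = √(-589), squaring gives (α - 34)^2 = -589, i.e. α^2 - 68α + 1156 = -589, so α^2 - 68α + 1745 = 0. The discriminant of x^2 - 68x + 1745 is (-68)^2 - 4·(1745) = 4624 - 6980 = -2356, and 4·(-589) is not a perfect square in Q since -589 is squarefree and ≠ 1. Hence x^2 - 68x + 1745 is irreducible over Q and is the minimal polynomial of α.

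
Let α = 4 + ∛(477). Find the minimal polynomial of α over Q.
m_α(x) = x^3 - 12x^2 + 48x - 541

Set β = α - 4 = ∛(477), so β^3 = 477. Then (α - 4)^3 - 477 = 0, i.e. α is a root of g(x) = (x - 4)^3 - 477 = x^3 - 12x^2 + 48x - 541. Since g(x) = h(x - 4) where h(x) = x^3 - 477, and h is irreducible over Q (because 477 is not a perfect cube, so h has no rational root, and a monic cubic with no rational root is irreducible), g is also irreducible (irreducibility is preserved under the substitution x → x - 4). Hence m_α(x) = x^3 - 12x^2 + 48x - 541.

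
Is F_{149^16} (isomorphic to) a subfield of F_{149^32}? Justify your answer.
Yes: F_{149^16} is a subfield of F_{149^32}

F_{p^m} embeds in F_{p^n} iff m | n (since F_{p^n} is the splitting field of x^(p^n) - x, and F_{p^m} ⊂ F_{p^n} forces p^n to be a power of p^m, i.e. m | n; conversely if m | n then every root of x^(p^m) - x is a root of x^(p^n) - x). Here 16 | 32 (since 32 = 2·16), so F_{149^16} is a subfield of F_{149^32}, and [F_{149^32} : F_{149^16}] = 32/16 = 2.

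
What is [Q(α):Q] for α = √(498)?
[Q(α):Q] = 2

[Q(α):Q] equals the degree of the minimal polynomial of α. Here α^2 = 498 and x^2 - 498 is irreducible (d = 498 is squarefree, ≠ 1, hence not a square), so deg(m_α) = 2. Thus [Q(α):Q] = 2.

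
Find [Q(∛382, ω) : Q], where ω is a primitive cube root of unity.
[Q(∛382, ω) : Q] = 6

[Q(∛382):Q] = 3 (min poly x^3 - 382, irreducible since 382 is not a perfect cube). [Q(ω):Q] = 2 (min poly x^2 + x + 1). Since Q(∛382) ⊂ R and ω ∉ R, we have ω ∉ Q(∛382), so x^2 + x + 1 remains irreducible over Q(∛382) and [Q(∛382, ω) : Q(∛382)] = 2. By the tower law, [Q(∛382, ω) : Q] = 3 · 2 = 6. (In fact Q(∛382, ω) is the splitting field of x^3 - 382 over Q.)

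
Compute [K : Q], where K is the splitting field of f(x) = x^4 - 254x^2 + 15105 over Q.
[K : Q] = 4

Solving the quadratic in x^2: x^2 = (254 ± √(254^2 - 4·15105))/2 = (254 ± √4096)/2 = (254 ± 64)/2, giving x^2 = 95 or x^2 = 159. So f(x) = (x^2 - 95)(x^2 - 159) and the roots of f are ±√95, ±√159. Hence the splitting field is K = Q(√95, √159). Since 95 and 159 are distinct squarefree integers > 1, their product 15105 is not a perfect square, so √159 ∉ Q(√95). By the tower law [K:Q] = [Q(√95,√159):Q(√95)] · [Q(√95):Q] = 2 · 2 = 4.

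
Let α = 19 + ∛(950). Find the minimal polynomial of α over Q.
m_α(x) = x^3 - 57x^2 + 1083x - 7809

Set β = α - 19 = ∛(950), so β^3 = 950. Then (α - 19)^3 - 950 = 0, i.e. α is a root of g(x) = (x - 19)^3 - 950 = x^3 - 57x^2 + 1083x - 7809. Since g(x) = h(x - 19) where h(x) = x^3 - 950, and h is irreducible over Q (because 950 is not a perfect cube, so h has no rational root, and a monic cubic with no rational root is irreducible), g is also irreducible (irreducibility is preserved under the substitution x → x - 19). Hence m_α(x) = x^3 - 57x^2 + 1083x - 7809.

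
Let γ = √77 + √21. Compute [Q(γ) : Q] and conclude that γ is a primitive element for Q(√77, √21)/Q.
[Q(γ) : Q] = 4 (equivalently, Q(γ) = Q(√77, √21))

Obviously Q(γ) ⊆ Q(√77, √21), and [Q(√77, √21):Q] = 4 (since 77, 21 are distinct squarefree integers > 1 with 1617 not a perfect square). To show equality we compute the minimal polynomial of γ. From γ = √77 + √21: γ^2 = 77 + 2√(1617) + 21 = 98 + 2√(1617), so γ^2 - 98 = 2√(1617); squaring, (γ^2 - 98)^2 = 4·1617, i.e. γ^4 - 196γ^2 + 9604 - 6468 = 0, i.e. γ^4 - 196γ^2 + 3136 = 0. So γ is a root of x^4 - 196x^2 + 3136. This polynomial is irreducible over Q: it has no rational root (each ±√77 ± √21 is irrational), and any factorization into two quadratics over Q would force √(1617) ∈ Q (pairing opposite roots) or √77, √21 ∈ Q (other pairings), all impossible. Hence [Q(γ):Q] = 4 = [Q(√77, √21):Q], so Q(γ) = Q(√77, √21).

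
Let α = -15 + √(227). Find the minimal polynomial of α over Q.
m_α(x) = x^2 + 30x - 2

From α + 15 = √(227), squaring gives (α + 15)^2 = 227, i.e. α^2 + 30α + 225 = 227, so α^2 + 30α - 2 = 0. The discriminant of x^2 + 30x - 2 is (30)^2 - 4·(-2) = 900 + 8 = 908, and 4·(227) is not a perfect square in Q since 227 is squarefree and ≠ 1. Hence x^2 + 30x - 2 is irreducible over Q and is the minimal polynomial of α.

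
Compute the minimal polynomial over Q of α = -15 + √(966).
m_α(x) = x^2 + 30x - 741

From α + 15 = √(966), squaring gives (α + 15)^2 = 966, i.e. α^2 + 30α + 225 = 966, so α^2 + 30α - 741 = 0. The discriminant of x^2 + 30x - 741 is (30)^2 - 4·(-741) = 900 + 2964 = 3864, and 4·(966) is not a perfect square in Q since 966 is squarefree and ≠ 1. Hence x^2 + 30x - 741 is irreducible over Q and is the minimal polynomial of α.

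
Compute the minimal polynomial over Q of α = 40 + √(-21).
m_α(x) = x^2 - 80x + 1621

From α - 40 = √(-21), squaring gives (α - 40)^2 = -21, i.e. α^2 - 80α + 1600 = -21, so α^2 - 80α + 1621 = 0. The discriminant of x^2 - 80x + 1621 is (-80)^2 - 4·(1621) = 6400 - 6484 = -84, and 4·(-21) is not a perfect square in Q since -21 is squarefree and ≠ 1. Hence x^2 - 80x + 1621 is irreducible over Q and is the minimal polynomial of α.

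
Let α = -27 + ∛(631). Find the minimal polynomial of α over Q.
m_α(x) = x^3 + 81x^2 + 2187x + 19052

Set β = α + 27 = ∛(631), so β^3 = 631. Then (α + 27)^3 - 631 = 0, i.e. α is a root of g(x) = (x + 27)^3 - 631 = x^3 + 81x^2 + 2187x + 19052. Since g(x) = h(x + 27) where h(x) = x^3 - 631, and h is irreducible over Q (because 631 is not a perfect cube, so h has no rational root, and a monic cubic with no rational root is irreducible), g is also irreducible (irreducibility is preserved under the substitution x → x + 27). Hence m_α(x) = x^3 + 81x^2 + 2187x + 19052.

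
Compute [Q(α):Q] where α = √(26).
[Q(α):Q] = 2

[Q(α):Q] equals the degree of the minimal polynomial of α. Here α^2 = 26 and x^2 - 26 is irreducible (d = 26 is squarefree, ≠ 1, hence not a square), so deg(m_α) = 2. Thus [Q(α):Q] = 2.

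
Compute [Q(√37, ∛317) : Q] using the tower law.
[Q(√37, ∛317) : Q] = 6

Let L = Q(√37, ∛317). Since Q(√37) ⊂ L and [Q(√37):Q] = 2, the tower law gives 2 | [L:Q]. Likewise Q(∛317) ⊂ L with [Q(∛317):Q] = 3 (because 317 is not a perfect cube), so 3 | [L:Q]. As gcd(2,3) = 1, [L:Q] is divisible by 6. Conversely L is generated over Q by √37 and ∛317, so [L:Q] ≤ 2·3 = 6. Therefore [Q(√37, ∛317) : Q] = 6.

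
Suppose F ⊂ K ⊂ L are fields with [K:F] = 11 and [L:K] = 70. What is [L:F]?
[L:F] = 770

The tower law says that for any tower of field extensions F ⊂ K ⊂ L with finite degrees, [L:F] = [L:K] · [K:F]. Here this gives [L:F] = 70 · 11 = 770.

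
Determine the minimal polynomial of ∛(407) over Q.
m_α(x) = x^3 - 407

α satisfies α^3 = 407, so x^3 - 407 annihilates α. By the rational root test, a rational root p/q (in lowest terms) of x^3 - 407 would satisfy p^3 = 407 q^3, forcing q = 1 and p^3 = 407; but 407 is not a perfect cube, contradiction. A monic cubic over Q with no rational root is irreducible (any nontrivial factorization would include a linear factor). Hence x^3 - 407 is the minimal polynomial of α, and in particular [Q(α):Q] = 3.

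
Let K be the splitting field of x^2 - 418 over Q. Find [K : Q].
[K : Q] = 2

f(x) = x^2 - 418 factors as (x - √418)(x + √418). The splitting field is K = Q(√418). Since 418 is squarefree and > 1, it is not a perfect square, so x^2 - 418 is irreducible over Q and [Q(√418) : Q] = 2. Hence [K : Q] = 2.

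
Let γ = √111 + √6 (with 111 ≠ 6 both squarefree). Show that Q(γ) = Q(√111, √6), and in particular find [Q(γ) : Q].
[Q(γ) : Q] = 4 (equivalently, Q(γ) = Q(√111, √6))

Obviously Q(γ) ⊆ Q(√111, √6), and [Q(√111, √6):Q] = 4 (since 111, 6 are distinct squarefree integers > 1 with 666 not a perfect square). To show equality we compute the minimal polynomial of γ. From γ = √111 + √6: γ^2 = 111 + 2√(666) + 6 = 117 + 2√(666), so γ^2 - 117 = 2√(666); squaring, (γ^2 - 117)^2 = 4·666, i.e. γ^4 - 234γ^2 + 13689 - 2664 = 0, i.e. γ^4 - 234γ^2 + 11025 = 0. So γ is a root of x^4 - 234x^2 + 11025. This polynomial is irreducible over Q: it has no rational root (each ±√111 ± √6 is irrational), and any factorization into two quadratics over Q would force √(666) ∈ Q (pairing opposite roots) or √111, √6 ∈ Q (other pairings), all impossible. Hence [Q(γ):Q] = 4 = [Q(√111, √6):Q], so Q(γ) = Q(√111, √6).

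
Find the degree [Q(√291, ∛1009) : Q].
[Q(√291, ∛1009) : Q] = 6

Let L = Q(√291, ∛1009). Since Q(√291) ⊂ L and [Q(√291):Q] = 2, the tower law gives 2 | [L:Q]. Likewise Q(∛1009) ⊂ L with [Q(∛1009):Q] = 3 (because 1009 is not a perfect cube), so 3 | [L:Q]. As gcd(2,3) = 1, [L:Q] is divisible by 6. Conversely L is generated over Q by √291 and ∛1009, so [L:Q] ≤ 2·3 = 6. Therefore [Q(√291, ∛1009) : Q] = 6.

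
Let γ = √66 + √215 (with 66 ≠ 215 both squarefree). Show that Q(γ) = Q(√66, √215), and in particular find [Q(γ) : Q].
[Q(γ) : Q] = 4 (equivalently, Q(γ) = Q(√66, √215))

Obviously Q(γ) ⊆ Q(√66, √215), and [Q(√66, √215):Q] = 4 (since 66, 215 are distinct squarefree integers > 1 with 14190 not a perfect square). To show equality we compute the minimal polynomial of γ. From γ = √66 + √215: γ^2 = 66 + 2√(14190) + 215 = 281 + 2√(14190), so γ^2 - 281 = 2√(14190); squaring, (γ^2 - 281)^2 = 4·14190, i.e. γ^4 - 562γ^2 + 78961 - 56760 = 0, i.e. γ^4 - 562γ^2 + 22201 = 0. So γ is a root of x^4 - 562x^2 + 22201. This polynomial is irreducible over Q: it has no rational root (each ±√66 ± √215 is irrational), and any factorization into two quadratics over Q would force √(14190) ∈ Q (pairing opposite roots) or √66, √215 ∈ Q (other pairings), all impossible. Hence [Q(γ):Q] = 4 = [Q(√66, √215):Q], so Q(γ) = Q(√66, √215).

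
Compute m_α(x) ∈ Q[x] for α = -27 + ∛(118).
m_α(x) = x^3 + 81x^2 + 2187x + 19565

Set β = α + 27 = ∛(118), so β^3 = 118. Then (α + 27)^3 - 118 = 0, i.e. α is a root of g(x) = (x + 27)^3 - 118 = x^3 + 81x^2 + 2187x + 19565. Since g(x) = h(x + 27) where h(x) = x^3 - 118, and h is irreducible over Q (because 118 is not a perfect cube, so h has no rational root, and a monic cubic with no rational root is irreducible), g is also irreducible (irreducibility is preserved under the substitution x → x + 27). Hence m_α(x) = x^3 + 81x^2 + 2187x + 19565.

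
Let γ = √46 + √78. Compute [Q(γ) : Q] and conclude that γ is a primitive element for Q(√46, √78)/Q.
[Q(γ) : Q] = 4 (equivalently, Q(γ) = Q(√46, √78))

Obviously Q(γ) ⊆ Q(√46, √78), and [Q(√46, √78):Q] = 4 (since 46, 78 are distinct squarefree integers > 1 with 3588 not a perfect square). To show equality we compute the minimal polynomial of γ. From γ = √46 + √78: γ^2 = 46 + 2√(3588) + 78 = 124 + 2√(3588), so γ^2 - 124 = 2√(3588); squaring, (γ^2 - 124)^2 = 4·3588, i.e. γ^4 - 248γ^2 + 15376 - 14352 = 0, i.e. γ^4 - 248γ^2 + 1024 = 0. So γ is a root of x^4 - 248x^2 + 1024. This polynomial is irreducible over Q: it has no rational root (each ±√46 ± √78 is irrational), and any factorization into two quadratics over Q would force √(3588) ∈ Q (pairing opposite roots) or √46, √78 ∈ Q (other pairings), all impossible. Hence [Q(γ):Q] = 4 = [Q(√46, √78):Q], so Q(γ) = Q(√46, √78).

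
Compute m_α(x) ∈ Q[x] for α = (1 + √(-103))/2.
m_α(x) = x^2 - x + 26

From 2α - 1 = √(-103), squaring gives (2α - 1)^2 = -103, i.e. 4α^2 - 4α + 1 = -103, so α^2 - α + (1 + 103)/4 = 0. Since -103 ≡ 1 (mod 4), (1 + 103)/4 = 26 ∈ Z. The polynomial x^2 - x + 26 has discriminant 1 - 4·(26) = -103, which is not a perfect square in Q (d = -103 is squarefree and ≠ 1), so x^2 - x + 26 is irreducible over Q. It is the minimal polynomial of α.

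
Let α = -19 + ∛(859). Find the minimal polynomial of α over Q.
m_α(x) = x^3 + 57x^2 + 1083x + 6000

Set β = α + 19 = ∛(859), so β^3 = 859. Then (α + 19)^3 - 859 = 0, i.e. α is a root of g(x) = (x + 19)^3 - 859 = x^3 + 57x^2 + 1083x + 6000. Since g(x) = h(x + 19) where h(x) = x^3 - 859, and h is irreducible over Q (because 859 is not a perfect cube, so h has no rational root, and a monic cubic with no rational root is irreducible), g is also irreducible (irreducibility is preserved under the substitution x → x + 19). Hence m_α(x) = x^3 + 57x^2 + 1083x + 6000.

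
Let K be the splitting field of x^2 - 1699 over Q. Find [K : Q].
[K : Q] = 2

f(x) = x^2 - 1699 factors as (x - √1699)(x + √1699). The splitting field is K = Q(√1699). Since 1699 is squarefree and > 1, it is not a perfect square, so x^2 - 1699 is irreducible over Q and [Q(√1699) : Q] = 2. Hence [K : Q] = 2.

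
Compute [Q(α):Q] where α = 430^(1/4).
[Q(α):Q] = 4

α is a root of x^4 - 430. By Eisenstein's criterion at the prime p = 2 (which divides the constant term 430 but p^2 = 4 does not, since 430 is squarefree), x^4 - 430 is irreducible over Q. Hence [Q(α):Q] = 4.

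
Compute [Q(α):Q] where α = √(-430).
[Q(α):Q] = 2

[Q(α):Q] equals the degree of the minimal polynomial of α. Here α^2 = -430 and x^2 + 430 is irreducible (d = -430 is squarefree, ≠ 1, hence not a square), so deg(m_α) = 2. Thus [Q(α):Q] = 2.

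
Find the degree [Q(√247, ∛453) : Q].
[Q(√247, ∛453) : Q] = 6

Let L = Q(√247, ∛453). Since Q(√247) ⊂ L and [Q(√247):Q] = 2, the tower law gives 2 | [L:Q]. Likewise Q(∛453) ⊂ L with [Q(∛453):Q] = 3 (because 453 is not a perfect cube), so 3 | [L:Q]. As gcd(2,3) = 1, [L:Q] is divisible by 6. Conversely L is generated over Q by √247 and ∛453, so [L:Q] ≤ 2·3 = 6. Therefore [Q(√247, ∛453) : Q] = 6.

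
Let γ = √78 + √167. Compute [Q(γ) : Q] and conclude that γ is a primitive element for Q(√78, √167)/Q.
[Q(γ) : Q] = 4 (equivalently, Q(γ) = Q(√78, √167))

Obviously Q(γ) ⊆ Q(√78, √167), and [Q(√78, √167):Q] = 4 (since 78, 167 are distinct squarefree integers > 1 with 13026 not a perfect square). To show equality we compute the minimal polynomial of γ. From γ = √78 + √167: γ^2 = 78 + 2√(13026) + 167 = 245 + 2√(13026), so γ^2 - 245 = 2√(13026); squaring, (γ^2 - 245)^2 = 4·13026, i.e. γ^4 - 490γ^2 + 60025 - 52104 = 0, i.e. γ^4 - 490γ^2 + 7921 = 0. So γ is a root of x^4 - 490x^2 + 7921. This polynomial is irreducible over Q: it has no rational root (each ±√78 ± √167 is irrational), and any factorization into two quadratics over Q would force √(13026) ∈ Q (pairing opposite roots) or √78, √167 ∈ Q (other pairings), all impossible. Hence [Q(γ):Q] = 4 = [Q(√78, √167):Q], so Q(γ) = Q(√78, √167).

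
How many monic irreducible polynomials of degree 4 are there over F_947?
There are 201066371418 monic irreducible polynomials of degree 4 over F_947

Each element of F_{947^4} that lies in no proper subfield is a root of exactly one monic irreducible of degree 4 over F_947, and each such polynomial has 4 distinct roots in F_{947^4}. By Möbius inversion the count is N_947(4) = (1/4) Σ_{d|4} μ(4/d) · 947^d = (1/4)(μ(4)·947^1 + μ(2)·947^2 + μ(1)·947^4) = 804265485672/4 = 201066371418.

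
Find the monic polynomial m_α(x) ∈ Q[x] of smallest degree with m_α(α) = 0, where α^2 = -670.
m_α(x) = x^2 + 670

α satisfies α^2 + 670 = 0, so x^2 + 670 annihilates α. Since d = -670 is squarefree and ≠ 1, it is not a perfect square in Q, so x^2 + 670 has no rational root and is therefore irreducible over Q (a degree-2 polynomial over a field is irreducible iff it has no root). Hence m_α(x) = x^2 + 670.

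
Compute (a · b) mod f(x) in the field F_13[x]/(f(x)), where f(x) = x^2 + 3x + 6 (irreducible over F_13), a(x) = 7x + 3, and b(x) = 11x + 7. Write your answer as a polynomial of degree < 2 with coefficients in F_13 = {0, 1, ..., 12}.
a · b ≡ 7x + 1 (mod f(x))

Multiply in F_13[x]: a(x)·b(x) = (7x + 3)·(11x + 7) = 12x^2 + 4x + 8. This has degree ≥ 2, so divide by f(x) over F_13: 12x^2 + 4x + 8 = (12)·(x^2 + 3x + 6) + (7x + 1). Hence a·b ≡ 7x + 1 (mod f). (F_13[x]/(f) is a field with 13^2 = 169 elements since f is irreducible of degree 2.)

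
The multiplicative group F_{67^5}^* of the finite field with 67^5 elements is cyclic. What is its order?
|F_{67^5}^*| = 1350125106

F_{67^5} has 67^5 = 1350125107 elements; its multiplicative group consists of all nonzero elements, so |F_{67^5}^*| = 1350125107 - 1 = 1350125106. (It is cyclic since any finite subgroup of the multiplicative group of a field is cyclic.)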